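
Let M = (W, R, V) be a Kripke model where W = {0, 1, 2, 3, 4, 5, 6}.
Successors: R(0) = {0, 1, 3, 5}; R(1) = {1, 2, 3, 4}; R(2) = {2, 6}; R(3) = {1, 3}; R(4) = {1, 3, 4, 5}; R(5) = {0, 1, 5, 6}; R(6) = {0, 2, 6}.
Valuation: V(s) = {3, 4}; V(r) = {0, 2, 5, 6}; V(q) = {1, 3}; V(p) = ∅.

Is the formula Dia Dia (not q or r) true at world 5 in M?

Recall that Dia ψ holds at a world iff ψ holds at some accessible world.
At 5: Dia Dia (not q or r) requires Dia (not q or r) at some successor in {0, 1, 5, 6}.
  Dia (not q or r) holds at 0, so Dia Dia (not q or r) is true at 5.
    At 0: Dia (not q or r) requires not q or r at some successor in {0, 1, 3, 5}.
      not q or r holds at 0, so Dia (not q or r) is true at 0.

Yes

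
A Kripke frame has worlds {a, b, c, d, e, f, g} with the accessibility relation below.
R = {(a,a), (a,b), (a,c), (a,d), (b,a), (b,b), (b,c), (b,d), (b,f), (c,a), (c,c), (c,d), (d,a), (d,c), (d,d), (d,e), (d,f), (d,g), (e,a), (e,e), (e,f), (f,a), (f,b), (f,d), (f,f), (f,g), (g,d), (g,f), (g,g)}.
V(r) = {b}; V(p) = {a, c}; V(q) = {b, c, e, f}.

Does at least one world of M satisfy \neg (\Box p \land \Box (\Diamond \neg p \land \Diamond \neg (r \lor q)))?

Yes

Let φ = \neg (\Box p \land \Box (\Diamond \neg p \land \Diamond \neg (r \lor q))). Evaluate φ at each world:
  a (successors {a, b, c, d}): φ is true.
  b (successors {a, b, c, d, f}): φ is true.
  c (successors {a, c, d}): φ is true.
  d (successors {a, c, d, e, f, g}): φ is true.
  e (successors {a, e, f}): φ is true.
  f (successors {a, b, d, f, g}): φ is true.
  g (successors {d, f, g}): φ is true.
Detail at a (witness):
  At a: \Box p \land \Box (\Diamond \neg p \land \Diamond \neg (r \lor q)) is false, so \neg (\Box p \land \Box (\Diamond \neg p \land \Diamond \neg (r \lor q))) is true.
    At a: \Box p is false, \Box (\Diamond \neg p \land \Diamond \neg (r \lor q)) is true, so \Box p \land \Box (\Diamond \neg p \land \Diamond \neg (r \lor q)) is false.
      At a: \Box p requires p at every successor {a, b, c, d}.
        p fails at b, so \Box p is false at a.
      At a: \Box (\Diamond \neg p \land \Diamond \neg (r \lor q)) requires \Diamond \neg p \land \Diamond \neg (r \lor q) at every successor {a, b, c, d}.
        At a: \Diamond \neg p \land \Diamond \neg (r \lor q) is true.
        At b: \Diamond \neg p \land \Diamond \neg (r \lor q) is true.
        At c: \Diamond \neg p \land \Diamond \neg (r \lor q) is true.
        At d: \Diamond \neg p \land \Diamond \neg (r \lor q) is true.
      So \Box (\Diamond \neg p \land \Diamond \neg (r \lor q)) is true at a.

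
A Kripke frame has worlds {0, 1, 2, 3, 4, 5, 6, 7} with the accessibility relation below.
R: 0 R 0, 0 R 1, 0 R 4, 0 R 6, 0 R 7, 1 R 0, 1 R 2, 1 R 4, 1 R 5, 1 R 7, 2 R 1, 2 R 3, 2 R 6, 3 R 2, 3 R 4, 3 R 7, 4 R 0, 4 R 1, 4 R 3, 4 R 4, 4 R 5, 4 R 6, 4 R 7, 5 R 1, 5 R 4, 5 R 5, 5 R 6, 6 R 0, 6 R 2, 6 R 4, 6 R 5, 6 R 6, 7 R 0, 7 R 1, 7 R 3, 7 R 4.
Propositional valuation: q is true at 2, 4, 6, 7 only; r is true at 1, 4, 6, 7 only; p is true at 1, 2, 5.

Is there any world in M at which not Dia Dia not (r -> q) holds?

Yes

Let φ = not Dia Dia not (r -> q). Evaluate φ at each world:
  0 (successors {0, 1, 4, 6, 7}): φ is false.
  1 (successors {0, 2, 4, 5, 7}): φ is false.
  2 (successors {1, 3, 6}): φ is true.
  3 (successors {2, 4, 7}): φ is false.
  4 (successors {0, 1, 3, 4, 5, 6, 7}): φ is false.
  5 (successors {1, 4, 5, 6}): φ is false.
  6 (successors {0, 2, 4, 5, 6}): φ is false.
  7 (successors {0, 1, 3, 4}): φ is false.
Detail at 2 (witness):
  At 2: Dia Dia not (r -> q) is false, so not Dia Dia not (r -> q) is true.
    At 2: Dia Dia not (r -> q) requires Dia not (r -> q) at some successor in {1, 3, 6}.
      At 1: Dia not (r -> q) is false.
      At 3: Dia not (r -> q) is false.
      At 6: Dia not (r -> q) is false.
    So Dia Dia not (r -> q) is false at 2.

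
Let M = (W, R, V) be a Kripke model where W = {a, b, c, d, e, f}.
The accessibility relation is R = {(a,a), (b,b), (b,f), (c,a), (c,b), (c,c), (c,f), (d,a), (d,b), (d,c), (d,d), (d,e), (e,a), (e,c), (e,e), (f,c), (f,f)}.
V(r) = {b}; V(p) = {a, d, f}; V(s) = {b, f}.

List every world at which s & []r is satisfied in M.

Let φ = s & []r. Evaluate φ at each world:
  a (successors {a}): φ is false.
  b (successors {b, f}): φ is false.
  c (successors {a, b, c, f}): φ is false.
  d (successors {a, b, c, d, e}): φ is false.
  e (successors {a, c, e}): φ is false.
  f (successors {c, f}): φ is false.
For instance, at a:
  At a: s is false, []r is false, so s & []r is false.
    At a: []r requires r at every successor {a}.
      r fails at a, so []r is false at a.
Satisfying worlds: none.

none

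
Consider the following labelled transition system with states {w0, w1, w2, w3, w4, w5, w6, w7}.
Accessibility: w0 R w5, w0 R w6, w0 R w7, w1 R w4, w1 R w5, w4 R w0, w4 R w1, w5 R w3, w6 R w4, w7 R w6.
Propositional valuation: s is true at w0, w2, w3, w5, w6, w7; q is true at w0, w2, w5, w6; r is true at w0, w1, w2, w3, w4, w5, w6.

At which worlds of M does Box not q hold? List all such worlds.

Let φ = Box not q. Evaluate φ at each world:
  w0 (successors {w5, w6, w7}): φ is false.
  w1 (successors {w4, w5}): φ is false.
  w2 (successors ∅): φ is true.
  w3 (successors ∅): φ is true.
  w4 (successors {w0, w1}): φ is false.
  w5 (successors {w3}): φ is true.
  w6 (successors {w4}): φ is true.
  w7 (successors {w6}): φ is false.
For instance, at w6:
  At w6: Box not q requires not q at every successor {w4}.
    At w4: not q is true.
  So Box not q is true at w6.
Satisfying worlds: {w2, w3, w5, w6}

w2, w3, w5, w6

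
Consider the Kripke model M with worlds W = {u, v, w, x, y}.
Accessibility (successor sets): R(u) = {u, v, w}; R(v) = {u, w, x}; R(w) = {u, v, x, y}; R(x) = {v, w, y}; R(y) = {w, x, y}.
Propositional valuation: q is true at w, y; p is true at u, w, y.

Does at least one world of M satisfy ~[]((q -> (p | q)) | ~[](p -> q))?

Let φ = ~[]((q -> (p | q)) | ~[](p -> q)). Evaluate φ at each world:
  u (successors {u, v, w}): φ is false.
  v (successors {u, w, x}): φ is false.
  w (successors {u, v, x, y}): φ is false.
  x (successors {v, w, y}): φ is false.
  y (successors {w, x, y}): φ is false.
For instance, at v:
  At v: []((q -> (p | q)) | ~[](p -> q)) is true, so ~[]((q -> (p | q)) | ~[](p -> q)) is false.
    At v: []((q -> (p | q)) | ~[](p -> q)) requires (q -> (p | q)) | ~[](p -> q) at every successor {u, w, x}.
      At u: (q -> (p | q)) | ~[](p -> q) is true.
      At w: (q -> (p | q)) | ~[](p -> q) is true.
      At x: (q -> (p | q)) | ~[](p -> q) is true.
    So []((q -> (p | q)) | ~[](p -> q)) is true at v.

No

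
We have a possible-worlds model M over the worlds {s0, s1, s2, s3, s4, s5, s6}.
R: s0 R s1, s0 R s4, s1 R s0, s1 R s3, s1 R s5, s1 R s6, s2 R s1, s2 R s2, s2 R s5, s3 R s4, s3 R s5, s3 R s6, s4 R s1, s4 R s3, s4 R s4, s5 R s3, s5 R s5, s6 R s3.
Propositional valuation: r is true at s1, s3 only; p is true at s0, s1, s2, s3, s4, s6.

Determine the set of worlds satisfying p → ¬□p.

Recall that □ψ holds at a world iff ψ holds at every accessible world, and ◇ψ holds iff ψ holds at some accessible world.
Let φ = p → ¬□p. Evaluate φ at each world:
  s0 (successors {s1, s4}): φ is false.
  s1 (successors {s0, s3, s5, s6}): φ is true.
  s2 (successors {s1, s2, s5}): φ is true.
  s3 (successors {s4, s5, s6}): φ is true.
  s4 (successors {s1, s3, s4}): φ is false.
  s5 (successors {s3, s5}): φ is true.
  s6 (successors {s3}): φ is false.
For instance, at s1:
  At s1: p is true, ¬□p is true, so p → ¬□p is true.
    At s1: □p is false, so ¬□p is true.
      At s1: □p requires p at every successor {s0, s3, s5, s6}.
        p fails at s5, so □p is false at s1.
Satisfying worlds: {s1, s2, s3, s5}

s1, s2, s3, s5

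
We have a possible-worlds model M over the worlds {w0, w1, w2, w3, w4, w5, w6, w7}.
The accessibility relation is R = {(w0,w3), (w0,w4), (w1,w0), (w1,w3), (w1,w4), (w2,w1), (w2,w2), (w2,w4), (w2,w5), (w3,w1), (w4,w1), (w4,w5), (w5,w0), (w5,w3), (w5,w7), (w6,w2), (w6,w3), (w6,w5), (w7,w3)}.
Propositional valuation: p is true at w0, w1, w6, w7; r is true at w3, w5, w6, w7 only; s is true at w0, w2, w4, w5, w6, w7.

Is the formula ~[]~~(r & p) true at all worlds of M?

Yes

Let φ = ~[]~~(r & p). Evaluate φ at each world:
  w0 (successors {w3, w4}): φ is true.
  w1 (successors {w0, w3, w4}): φ is true.
  w2 (successors {w1, w2, w4, w5}): φ is true.
  w3 (successors {w1}): φ is true.
  w4 (successors {w1, w5}): φ is true.
  w5 (successors {w0, w3, w7}): φ is true.
  w6 (successors {w2, w3, w5}): φ is true.
  w7 (successors {w3}): φ is true.
For instance, at w3:
  At w3: []~~(r & p) is false, so ~[]~~(r & p) is true.
    At w3: []~~(r & p) requires ~~(r & p) at every successor {w1}.
      ~~(r & p) fails at w1, so []~~(r & p) is false at w3.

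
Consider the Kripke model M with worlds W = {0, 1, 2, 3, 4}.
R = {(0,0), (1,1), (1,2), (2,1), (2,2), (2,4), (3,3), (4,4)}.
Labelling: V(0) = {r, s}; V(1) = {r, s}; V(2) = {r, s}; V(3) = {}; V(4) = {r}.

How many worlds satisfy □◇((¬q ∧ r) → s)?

Let φ = □◇((¬q ∧ r) → s). Evaluate φ at each world:
  0 (successors {0}): φ is true.
  1 (successors {1, 2}): φ is true.
  2 (successors {1, 2, 4}): φ is false.
  3 (successors {3}): φ is true.
  4 (successors {4}): φ is false.
For instance, at 0:
  At 0: □◇((¬q ∧ r) → s) requires ◇((¬q ∧ r) → s) at every successor {0}.
      At 0: ◇((¬q ∧ r) → s) requires (¬q ∧ r) → s at some successor in {0}.
        (¬q ∧ r) → s holds at 0, so ◇((¬q ∧ r) → s) is true at 0.
  So □◇((¬q ∧ r) → s) is true at 0.
Satisfying worlds: {0, 1, 3}

3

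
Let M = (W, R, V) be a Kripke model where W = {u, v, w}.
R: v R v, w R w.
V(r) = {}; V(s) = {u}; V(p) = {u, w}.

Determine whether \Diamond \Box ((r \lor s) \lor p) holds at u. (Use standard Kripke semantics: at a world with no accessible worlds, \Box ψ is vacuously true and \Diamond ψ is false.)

Recall that \Box ψ holds at a world iff ψ holds at every accessible world, and \Diamond ψ holds iff ψ holds at some accessible world.
At u: no accessible worlds, so \Diamond \Box ((r \lor s) \lor p) is false.

No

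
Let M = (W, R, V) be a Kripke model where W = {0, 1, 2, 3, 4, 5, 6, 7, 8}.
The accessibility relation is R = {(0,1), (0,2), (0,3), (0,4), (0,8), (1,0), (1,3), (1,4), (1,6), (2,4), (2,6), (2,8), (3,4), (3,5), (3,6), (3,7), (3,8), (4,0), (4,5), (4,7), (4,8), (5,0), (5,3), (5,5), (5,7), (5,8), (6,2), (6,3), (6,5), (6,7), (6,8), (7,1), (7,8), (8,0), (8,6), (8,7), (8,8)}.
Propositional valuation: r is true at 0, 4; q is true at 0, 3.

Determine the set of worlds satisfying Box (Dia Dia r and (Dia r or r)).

0, 7

Let φ = Box (Dia Dia r and (Dia r or r)). Evaluate φ at each world:
  0 (successors {1, 2, 3, 4, 8}): φ is true.
  1 (successors {0, 3, 4, 6}): φ is false.
  2 (successors {4, 6, 8}): φ is false.
  3 (successors {4, 5, 6, 7, 8}): φ is false.
  4 (successors {0, 5, 7, 8}): φ is false.
  5 (successors {0, 3, 5, 7, 8}): φ is false.
  6 (successors {2, 3, 5, 7, 8}): φ is false.
  7 (successors {1, 8}): φ is true.
  8 (successors {0, 6, 7, 8}): φ is false.
For instance, at 2:
  At 2: Box (Dia Dia r and (Dia r or r)) requires Dia Dia r and (Dia r or r) at every successor {4, 6, 8}.
    Dia Dia r and (Dia r or r) fails at 6, so Box (Dia Dia r and (Dia r or r)) is false at 2.
      At 6: Dia Dia r is true, Dia r or r is false, so Dia Dia r and (Dia r or r) is false.
Satisfying worlds: {0, 7}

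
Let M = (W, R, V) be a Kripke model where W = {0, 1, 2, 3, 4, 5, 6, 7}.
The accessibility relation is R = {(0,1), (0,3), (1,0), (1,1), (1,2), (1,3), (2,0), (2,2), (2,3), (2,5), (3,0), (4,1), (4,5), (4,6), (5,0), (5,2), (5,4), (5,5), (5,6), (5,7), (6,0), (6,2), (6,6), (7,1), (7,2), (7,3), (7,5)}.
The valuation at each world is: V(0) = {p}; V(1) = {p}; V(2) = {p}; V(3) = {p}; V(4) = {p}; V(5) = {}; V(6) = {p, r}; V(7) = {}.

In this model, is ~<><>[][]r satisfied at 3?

At 3: <><>[][]r is false, so ~<><>[][]r is true.
  At 3: <><>[][]r requires <>[][]r at some successor in {0}.
    At 0: <>[][]r is false.
  So <><>[][]r is false at 3.

Yes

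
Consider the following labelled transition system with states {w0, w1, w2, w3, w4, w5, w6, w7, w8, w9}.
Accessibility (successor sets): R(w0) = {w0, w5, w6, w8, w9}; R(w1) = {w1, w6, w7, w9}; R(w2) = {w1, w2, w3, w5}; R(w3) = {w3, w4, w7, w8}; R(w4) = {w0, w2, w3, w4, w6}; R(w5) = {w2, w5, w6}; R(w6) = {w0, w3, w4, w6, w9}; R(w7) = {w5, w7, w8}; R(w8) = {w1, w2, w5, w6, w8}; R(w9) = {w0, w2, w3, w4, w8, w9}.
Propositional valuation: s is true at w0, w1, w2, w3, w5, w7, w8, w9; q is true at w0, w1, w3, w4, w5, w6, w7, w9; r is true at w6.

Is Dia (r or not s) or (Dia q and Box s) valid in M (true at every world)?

Let φ = Dia (r or not s) or (Dia q and Box s). Evaluate φ at each world:
  w0 (successors {w0, w5, w6, w8, w9}): φ is true.
  w1 (successors {w1, w6, w7, w9}): φ is true.
  w2 (successors {w1, w2, w3, w5}): φ is true.
  w3 (successors {w3, w4, w7, w8}): φ is true.
  w4 (successors {w0, w2, w3, w4, w6}): φ is true.
  w5 (successors {w2, w5, w6}): φ is true.
  w6 (successors {w0, w3, w4, w6, w9}): φ is true.
  w7 (successors {w5, w7, w8}): φ is true.
  w8 (successors {w1, w2, w5, w6, w8}): φ is true.
  w9 (successors {w0, w2, w3, w4, w8, w9}): φ is true.
For instance, at w8:
  At w8: Dia (r or not s) is true, Dia q and Box s is false, so Dia (r or not s) or (Dia q and Box s) is true.
    At w8: Dia (r or not s) requires r or not s at some successor in {w1, w2, w5, w6, w8}.
      r or not s holds at w6, so Dia (r or not s) is true at w8.
    At w8: Dia q is true, Box s is false, so Dia q and Box s is false.
      At w8: Dia q requires q at some successor in {w1, w2, w5, w6, w8}.
        q holds at w1, so Dia q is true at w8.
      At w8: Box s requires s at every successor {w1, w2, w5, w6, w8}.
        s fails at w6, so Box s is false at w8.

Yes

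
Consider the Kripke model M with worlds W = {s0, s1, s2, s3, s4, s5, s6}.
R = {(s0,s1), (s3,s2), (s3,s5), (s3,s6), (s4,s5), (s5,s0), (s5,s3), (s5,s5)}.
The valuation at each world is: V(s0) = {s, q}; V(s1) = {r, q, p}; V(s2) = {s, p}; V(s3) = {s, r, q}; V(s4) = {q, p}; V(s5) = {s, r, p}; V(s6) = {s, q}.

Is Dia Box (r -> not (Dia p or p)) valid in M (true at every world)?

No

Recall that Box ψ holds at a world iff ψ holds at every accessible world, and Dia ψ holds iff ψ holds at some accessible world.
Let φ = Dia Box (r -> not (Dia p or p)). Evaluate φ at each world:
  s0 (successors {s1}): φ is true.
  s1 (successors ∅): φ is false.
  s2 (successors ∅): φ is false.
  s3 (successors {s2, s5, s6}): φ is true.
  s4 (successors {s5}): φ is false.
  s5 (successors {s0, s3, s5}): φ is false.
  s6 (successors ∅): φ is false.
Detail at s1 (counterexample):
  At s1: no accessible worlds, so Dia Box (r -> not (Dia p or p)) is false.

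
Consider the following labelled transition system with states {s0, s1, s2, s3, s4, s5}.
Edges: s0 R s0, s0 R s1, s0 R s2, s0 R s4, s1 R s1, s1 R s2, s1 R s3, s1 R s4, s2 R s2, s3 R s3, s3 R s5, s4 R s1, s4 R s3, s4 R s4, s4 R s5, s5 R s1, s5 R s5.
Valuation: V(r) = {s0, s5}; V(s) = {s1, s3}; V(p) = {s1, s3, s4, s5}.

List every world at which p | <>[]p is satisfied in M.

s0, s1, s3, s4, s5

Let φ = p | <>[]p. Evaluate φ at each world:
  s0 (successors {s0, s1, s2, s4}): φ is true.
  s1 (successors {s1, s2, s3, s4}): φ is true.
  s2 (successors {s2}): φ is false.
  s3 (successors {s3, s5}): φ is true.
  s4 (successors {s1, s3, s4, s5}): φ is true.
  s5 (successors {s1, s5}): φ is true.
For instance, at s0:
  At s0: p is false, <>[]p is true, so p | <>[]p is true.
    At s0: <>[]p requires []p at some successor in {s0, s1, s2, s4}.
      []p holds at s4, so <>[]p is true at s0.
Satisfying worlds: {s0, s1, s3, s4, s5}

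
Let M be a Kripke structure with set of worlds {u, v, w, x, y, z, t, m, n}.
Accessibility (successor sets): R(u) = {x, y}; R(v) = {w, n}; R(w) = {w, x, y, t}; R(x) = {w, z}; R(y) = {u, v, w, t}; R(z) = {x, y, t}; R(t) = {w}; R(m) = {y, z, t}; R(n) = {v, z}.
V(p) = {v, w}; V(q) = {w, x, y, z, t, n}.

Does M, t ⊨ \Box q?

At t: \Box q requires q at every successor {w}.
  At w: q is true.
So \Box q is true at t.

Yes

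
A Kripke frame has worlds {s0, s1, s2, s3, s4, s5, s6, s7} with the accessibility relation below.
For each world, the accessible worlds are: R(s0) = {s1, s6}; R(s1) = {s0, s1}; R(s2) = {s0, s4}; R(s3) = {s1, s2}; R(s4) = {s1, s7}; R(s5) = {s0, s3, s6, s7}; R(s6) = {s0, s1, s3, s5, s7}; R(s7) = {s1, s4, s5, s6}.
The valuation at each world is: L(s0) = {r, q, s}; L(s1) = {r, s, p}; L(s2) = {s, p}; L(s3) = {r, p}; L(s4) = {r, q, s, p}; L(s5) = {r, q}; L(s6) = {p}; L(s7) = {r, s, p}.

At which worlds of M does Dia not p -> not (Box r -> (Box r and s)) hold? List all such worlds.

Recall that Box ψ holds at a world iff ψ holds at every accessible world, and Dia ψ holds iff ψ holds at some accessible world.
Let φ = Dia not p -> not (Box r -> (Box r and s)). Evaluate φ at each world:
  s0 (successors {s1, s6}): φ is true.
  s1 (successors {s0, s1}): φ is false.
  s2 (successors {s0, s4}): φ is false.
  s3 (successors {s1, s2}): φ is true.
  s4 (successors {s1, s7}): φ is true.
  s5 (successors {s0, s3, s6, s7}): φ is false.
  s6 (successors {s0, s1, s3, s5, s7}): φ is true.
  s7 (successors {s1, s4, s5, s6}): φ is false.
For instance, at s2:
  At s2: Dia not p is true, not (Box r -> (Box r and s)) is false, so Dia not p -> not (Box r -> (Box r and s)) is false.
    At s2: Dia not p requires not p at some successor in {s0, s4}.
      not p holds at s0, so Dia not p is true at s2.
    At s2: Box r -> (Box r and s) is true, so not (Box r -> (Box r and s)) is false.
      At s2: Box r is true, Box r and s is true, so Box r -> (Box r and s) is true.
Satisfying worlds: {s0, s3, s4, s6}

s0, s3, s4, s6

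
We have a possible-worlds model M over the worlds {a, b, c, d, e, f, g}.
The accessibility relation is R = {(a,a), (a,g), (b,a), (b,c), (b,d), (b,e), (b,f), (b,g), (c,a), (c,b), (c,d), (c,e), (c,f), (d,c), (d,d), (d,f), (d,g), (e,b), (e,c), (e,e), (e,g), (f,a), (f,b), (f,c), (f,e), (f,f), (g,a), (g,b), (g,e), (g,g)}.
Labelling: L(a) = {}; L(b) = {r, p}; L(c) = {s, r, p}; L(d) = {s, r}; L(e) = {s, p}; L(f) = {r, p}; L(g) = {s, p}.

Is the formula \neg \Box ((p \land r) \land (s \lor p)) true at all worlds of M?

Let φ = \neg \Box ((p \land r) \land (s \lor p)). Evaluate φ at each world:
  a (successors {a, g}): φ is true.
  b (successors {a, c, d, e, f, g}): φ is true.
  c (successors {a, b, d, e, f}): φ is true.
  d (successors {c, d, f, g}): φ is true.
  e (successors {b, c, e, g}): φ is true.
  f (successors {a, b, c, e, f}): φ is true.
  g (successors {a, b, e, g}): φ is true.
For instance, at a:
  At a: \Box ((p \land r) \land (s \lor p)) is false, so \neg \Box ((p \land r) \land (s \lor p)) is true.
    At a: \Box ((p \land r) \land (s \lor p)) requires (p \land r) \land (s \lor p) at every successor {a, g}.
      (p \land r) \land (s \lor p) fails at a, so \Box ((p \land r) \land (s \lor p)) is false at a.

Yes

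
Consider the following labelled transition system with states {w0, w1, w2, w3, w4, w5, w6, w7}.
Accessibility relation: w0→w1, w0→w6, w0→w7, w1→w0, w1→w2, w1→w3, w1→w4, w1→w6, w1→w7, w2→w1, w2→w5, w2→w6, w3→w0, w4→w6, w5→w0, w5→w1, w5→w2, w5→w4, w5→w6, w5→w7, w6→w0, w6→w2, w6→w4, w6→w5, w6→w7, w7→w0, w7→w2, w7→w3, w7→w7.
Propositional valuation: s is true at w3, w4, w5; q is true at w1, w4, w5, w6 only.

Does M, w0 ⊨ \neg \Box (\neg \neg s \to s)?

No

At w0: \Box (\neg \neg s \to s) is true, so \neg \Box (\neg \neg s \to s) is false.
  At w0: \Box (\neg \neg s \to s) requires \neg \neg s \to s at every successor {w1, w6, w7}.
    At w1: \neg \neg s \to s is true.
    At w6: \neg \neg s \to s is true.
    At w7: \neg \neg s \to s is true.
  So \Box (\neg \neg s \to s) is true at w0.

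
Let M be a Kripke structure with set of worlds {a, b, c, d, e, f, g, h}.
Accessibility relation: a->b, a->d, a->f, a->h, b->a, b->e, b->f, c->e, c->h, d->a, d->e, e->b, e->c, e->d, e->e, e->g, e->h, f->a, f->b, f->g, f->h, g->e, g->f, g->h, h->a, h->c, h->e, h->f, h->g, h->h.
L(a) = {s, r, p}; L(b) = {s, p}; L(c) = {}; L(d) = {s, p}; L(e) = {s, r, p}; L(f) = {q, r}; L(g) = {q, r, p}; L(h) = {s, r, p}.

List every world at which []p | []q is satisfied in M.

c, d, f

Let φ = []p | []q. Evaluate φ at each world:
  a (successors {b, d, f, h}): φ is false.
  b (successors {a, e, f}): φ is false.
  c (successors {e, h}): φ is true.
  d (successors {a, e}): φ is true.
  e (successors {b, c, d, e, g, h}): φ is false.
  f (successors {a, b, g, h}): φ is true.
  g (successors {e, f, h}): φ is false.
  h (successors {a, c, e, f, g, h}): φ is false.
For instance, at b:
  At b: []p is false, []q is false, so []p | []q is false.
    At b: []p requires p at every successor {a, e, f}.
      p fails at f, so []p is false at b.
    At b: []q requires q at every successor {a, e, f}.
      q fails at a, so []q is false at b.
Satisfying worlds: {c, d, f}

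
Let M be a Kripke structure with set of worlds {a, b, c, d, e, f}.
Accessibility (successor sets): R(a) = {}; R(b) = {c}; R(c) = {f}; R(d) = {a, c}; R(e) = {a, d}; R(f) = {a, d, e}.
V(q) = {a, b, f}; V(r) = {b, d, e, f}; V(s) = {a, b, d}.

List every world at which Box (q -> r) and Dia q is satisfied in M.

Recall that Box ψ holds at a world iff ψ holds at every accessible world, and Dia ψ holds iff ψ holds at some accessible world.
Let φ = Box (q -> r) and Dia q. Evaluate φ at each world:
  a (successors ∅): φ is false.
  b (successors {c}): φ is false.
  c (successors {f}): φ is true.
  d (successors {a, c}): φ is false.
  e (successors {a, d}): φ is false.
  f (successors {a, d, e}): φ is false.
For instance, at e:
  At e: Box (q -> r) is false, Dia q is true, so Box (q -> r) and Dia q is false.
    At e: Box (q -> r) requires q -> r at every successor {a, d}.
      q -> r fails at a, so Box (q -> r) is false at e.
    At e: Dia q requires q at some successor in {a, d}.
      q holds at a, so Dia q is true at e.
Satisfying worlds: {c}

c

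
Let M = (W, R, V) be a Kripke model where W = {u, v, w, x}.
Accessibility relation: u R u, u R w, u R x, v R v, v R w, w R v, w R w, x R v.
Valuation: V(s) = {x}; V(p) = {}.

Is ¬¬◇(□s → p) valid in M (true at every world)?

Yes

Let φ = ¬¬◇(□s → p). Evaluate φ at each world:
  u (successors {u, w, x}): φ is true.
  v (successors {v, w}): φ is true.
  w (successors {v, w}): φ is true.
  x (successors {v}): φ is true.
For instance, at u:
  At u: ¬◇(□s → p) is false, so ¬¬◇(□s → p) is true.
    At u: ◇(□s → p) is true, so ¬◇(□s → p) is false.
      At u: ◇(□s → p) requires □s → p at some successor in {u, w, x}.
        □s → p holds at u, so ◇(□s → p) is true at u.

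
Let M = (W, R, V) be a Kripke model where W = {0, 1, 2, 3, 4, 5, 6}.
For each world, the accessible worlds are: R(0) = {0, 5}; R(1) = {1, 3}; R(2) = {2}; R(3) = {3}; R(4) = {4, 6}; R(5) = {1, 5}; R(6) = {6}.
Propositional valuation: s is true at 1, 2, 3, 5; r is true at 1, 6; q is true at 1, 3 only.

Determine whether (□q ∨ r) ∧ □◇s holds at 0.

At 0: □q ∨ r is false, □◇s is true, so (□q ∨ r) ∧ □◇s is false.
  At 0: □q is false, r is false, so □q ∨ r is false.
    At 0: □q requires q at every successor {0, 5}.
      q fails at 0, so □q is false at 0.
  At 0: □◇s requires ◇s at every successor {0, 5}.
      At 0: ◇s requires s at some successor in {0, 5}.
        s holds at 5, so ◇s is true at 0.
      At 5: ◇s requires s at some successor in {1, 5}.
        s holds at 1, so ◇s is true at 5.
  So □◇s is true at 0.

No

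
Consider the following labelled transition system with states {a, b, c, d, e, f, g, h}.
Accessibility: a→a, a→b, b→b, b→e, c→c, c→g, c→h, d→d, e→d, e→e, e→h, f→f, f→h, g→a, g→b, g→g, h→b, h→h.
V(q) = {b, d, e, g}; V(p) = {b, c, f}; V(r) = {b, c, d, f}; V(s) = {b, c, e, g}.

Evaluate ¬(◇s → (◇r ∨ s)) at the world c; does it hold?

No

At c: ◇s → (◇r ∨ s) is true, so ¬(◇s → (◇r ∨ s)) is false.
  At c: ◇s is true, ◇r ∨ s is true, so ◇s → (◇r ∨ s) is true.
    At c: ◇s requires s at some successor in {c, g, h}.
      s holds at c, so ◇s is true at c.
    At c: ◇r is true, s is true, so ◇r ∨ s is true.
      At c: ◇r requires r at some successor in {c, g, h}.
        r holds at c, so ◇r is true at c.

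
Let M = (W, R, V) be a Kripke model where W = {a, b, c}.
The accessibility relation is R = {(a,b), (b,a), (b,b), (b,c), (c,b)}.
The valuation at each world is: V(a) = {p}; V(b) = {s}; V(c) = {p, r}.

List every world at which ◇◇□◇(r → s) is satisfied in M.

a, b, c

Let φ = ◇◇□◇(r → s). Evaluate φ at each world:
  a (successors {b}): φ is true.
  b (successors {a, b, c}): φ is true.
  c (successors {b}): φ is true.
For instance, at a:
  At a: ◇◇□◇(r → s) requires ◇□◇(r → s) at some successor in {b}.
    ◇□◇(r → s) holds at b, so ◇◇□◇(r → s) is true at a.
      At b: ◇□◇(r → s) requires □◇(r → s) at some successor in {a, b, c}.
        □◇(r → s) holds at a, so ◇□◇(r → s) is true at b.
Satisfying worlds: {a, b, c}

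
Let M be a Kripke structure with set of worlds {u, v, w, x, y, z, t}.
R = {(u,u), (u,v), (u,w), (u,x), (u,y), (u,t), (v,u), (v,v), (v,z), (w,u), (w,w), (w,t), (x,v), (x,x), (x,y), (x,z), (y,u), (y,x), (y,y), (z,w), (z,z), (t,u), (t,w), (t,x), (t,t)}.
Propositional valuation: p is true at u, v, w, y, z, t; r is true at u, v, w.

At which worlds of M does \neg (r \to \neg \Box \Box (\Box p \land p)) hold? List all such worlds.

Let φ = \neg (r \to \neg \Box \Box (\Box p \land p)). Evaluate φ at each world:
  u (successors {u, v, w, x, y, t}): φ is false.
  v (successors {u, v, z}): φ is false.
  w (successors {u, w, t}): φ is false.
  x (successors {v, x, y, z}): φ is false.
  y (successors {u, x, y}): φ is false.
  z (successors {w, z}): φ is false.
  t (successors {u, w, x, t}): φ is false.
For instance, at z:
  At z: r \to \neg \Box \Box (\Box p \land p) is true, so \neg (r \to \neg \Box \Box (\Box p \land p)) is false.
    At z: r is false, \neg \Box \Box (\Box p \land p) is true, so r \to \neg \Box \Box (\Box p \land p) is true.
      At z: \Box \Box (\Box p \land p) is false, so \neg \Box \Box (\Box p \land p) is true.
Satisfying worlds: none.

none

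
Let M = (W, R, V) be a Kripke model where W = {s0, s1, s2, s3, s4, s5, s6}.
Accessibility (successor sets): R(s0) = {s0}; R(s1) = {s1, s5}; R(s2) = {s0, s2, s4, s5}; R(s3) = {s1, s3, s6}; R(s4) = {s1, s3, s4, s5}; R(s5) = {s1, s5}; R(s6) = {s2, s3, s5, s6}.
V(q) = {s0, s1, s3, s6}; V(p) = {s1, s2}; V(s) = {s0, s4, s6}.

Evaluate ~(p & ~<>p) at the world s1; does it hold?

Yes

Recall that <>ψ holds at a world iff ψ holds at some accessible world.
At s1: p & ~<>p is false, so ~(p & ~<>p) is true.
  At s1: p is true, ~<>p is false, so p & ~<>p is false.
    At s1: <>p is true, so ~<>p is false.
      At s1: <>p requires p at some successor in {s1, s5}.
        p holds at s1, so <>p is true at s1.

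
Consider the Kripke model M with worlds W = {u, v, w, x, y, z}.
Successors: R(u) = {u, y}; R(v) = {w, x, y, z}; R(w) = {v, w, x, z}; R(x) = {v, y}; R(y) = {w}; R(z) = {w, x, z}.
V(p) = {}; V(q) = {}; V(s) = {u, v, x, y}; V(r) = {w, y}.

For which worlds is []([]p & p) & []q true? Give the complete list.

Let φ = []([]p & p) & []q. Evaluate φ at each world:
  u (successors {u, y}): φ is false.
  v (successors {w, x, y, z}): φ is false.
  w (successors {v, w, x, z}): φ is false.
  x (successors {v, y}): φ is false.
  y (successors {w}): φ is false.
  z (successors {w, x, z}): φ is false.
For instance, at w:
  At w: []([]p & p) is false, []q is false, so []([]p & p) & []q is false.
    At w: []([]p & p) requires []p & p at every successor {v, w, x, z}.
      []p & p fails at v, so []([]p & p) is false at w.
    At w: []q requires q at every successor {v, w, x, z}.
      q fails at v, so []q is false at w.
Satisfying worlds: none.

none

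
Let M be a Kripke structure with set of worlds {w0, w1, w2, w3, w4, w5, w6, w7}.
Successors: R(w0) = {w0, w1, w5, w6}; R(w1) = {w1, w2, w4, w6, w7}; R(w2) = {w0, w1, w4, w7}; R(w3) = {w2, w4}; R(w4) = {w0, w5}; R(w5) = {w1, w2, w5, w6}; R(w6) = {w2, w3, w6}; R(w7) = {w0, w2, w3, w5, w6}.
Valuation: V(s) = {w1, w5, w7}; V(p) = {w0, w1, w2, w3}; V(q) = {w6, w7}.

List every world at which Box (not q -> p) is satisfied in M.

Recall that Box ψ holds at a world iff ψ holds at every accessible world, and Dia ψ holds iff ψ holds at some accessible world.
Let φ = Box (not q -> p). Evaluate φ at each world:
  w0 (successors {w0, w1, w5, w6}): φ is false.
  w1 (successors {w1, w2, w4, w6, w7}): φ is false.
  w2 (successors {w0, w1, w4, w7}): φ is false.
  w3 (successors {w2, w4}): φ is false.
  w4 (successors {w0, w5}): φ is false.
  w5 (successors {w1, w2, w5, w6}): φ is false.
  w6 (successors {w2, w3, w6}): φ is true.
  w7 (successors {w0, w2, w3, w5, w6}): φ is false.
For instance, at w3:
  At w3: Box (not q -> p) requires not q -> p at every successor {w2, w4}.
    not q -> p fails at w4, so Box (not q -> p) is false at w3.
Satisfying worlds: {w6}

w6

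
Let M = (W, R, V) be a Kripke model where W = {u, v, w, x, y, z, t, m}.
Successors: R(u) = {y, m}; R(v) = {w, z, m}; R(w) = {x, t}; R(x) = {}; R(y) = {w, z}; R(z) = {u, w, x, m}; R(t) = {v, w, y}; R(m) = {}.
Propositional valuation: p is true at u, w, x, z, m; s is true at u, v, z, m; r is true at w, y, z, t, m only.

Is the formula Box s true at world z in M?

At z: Box s requires s at every successor {u, w, x, m}.
  s fails at w, so Box s is false at z.

No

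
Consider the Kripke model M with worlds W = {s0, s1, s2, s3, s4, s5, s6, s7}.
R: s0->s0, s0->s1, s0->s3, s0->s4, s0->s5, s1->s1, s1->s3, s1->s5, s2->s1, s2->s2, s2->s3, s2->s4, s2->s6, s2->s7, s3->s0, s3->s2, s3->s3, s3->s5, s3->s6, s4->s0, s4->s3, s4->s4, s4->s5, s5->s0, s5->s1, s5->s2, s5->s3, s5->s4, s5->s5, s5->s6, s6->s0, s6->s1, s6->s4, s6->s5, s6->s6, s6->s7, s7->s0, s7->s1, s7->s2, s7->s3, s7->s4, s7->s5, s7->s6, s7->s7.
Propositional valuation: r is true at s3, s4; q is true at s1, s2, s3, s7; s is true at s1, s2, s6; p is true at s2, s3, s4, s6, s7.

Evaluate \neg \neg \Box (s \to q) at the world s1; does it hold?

Yes

At s1: \neg \Box (s \to q) is false, so \neg \neg \Box (s \to q) is true.
  At s1: \Box (s \to q) is true, so \neg \Box (s \to q) is false.
    At s1: \Box (s \to q) requires s \to q at every successor {s1, s3, s5}.
      At s1: s \to q is true.
      At s3: s \to q is true.
      At s5: s \to q is true.
    So \Box (s \to q) is true at s1.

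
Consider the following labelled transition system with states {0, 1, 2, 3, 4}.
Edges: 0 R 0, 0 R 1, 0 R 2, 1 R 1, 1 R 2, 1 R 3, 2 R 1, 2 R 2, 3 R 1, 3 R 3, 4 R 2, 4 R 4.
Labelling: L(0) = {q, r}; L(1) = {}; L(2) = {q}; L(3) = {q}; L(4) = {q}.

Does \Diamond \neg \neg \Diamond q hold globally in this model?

Yes

Let φ = \Diamond \neg \neg \Diamond q. Evaluate φ at each world:
  0 (successors {0, 1, 2}): φ is true.
  1 (successors {1, 2, 3}): φ is true.
  2 (successors {1, 2}): φ is true.
  3 (successors {1, 3}): φ is true.
  4 (successors {2, 4}): φ is true.
For instance, at 2:
  At 2: \Diamond \neg \neg \Diamond q requires \neg \neg \Diamond q at some successor in {1, 2}.
    \neg \neg \Diamond q holds at 1, so \Diamond \neg \neg \Diamond q is true at 2.
      At 1: \neg \Diamond q is false, so \neg \neg \Diamond q is true.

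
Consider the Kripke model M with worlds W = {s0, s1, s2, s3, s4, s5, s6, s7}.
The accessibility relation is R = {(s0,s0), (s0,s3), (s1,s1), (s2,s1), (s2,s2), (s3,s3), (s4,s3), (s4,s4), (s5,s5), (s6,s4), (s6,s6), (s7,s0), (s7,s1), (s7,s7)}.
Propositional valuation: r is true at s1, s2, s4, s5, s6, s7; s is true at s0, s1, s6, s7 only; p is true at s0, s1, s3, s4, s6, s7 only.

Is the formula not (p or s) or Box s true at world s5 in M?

Recall that Box ψ holds at a world iff ψ holds at every accessible world, and Dia ψ holds iff ψ holds at some accessible world.
At s5: not (p or s) is true, Box s is false, so not (p or s) or Box s is true.
  At s5: Box s requires s at every successor {s5}.
    s fails at s5, so Box s is false at s5.

Yes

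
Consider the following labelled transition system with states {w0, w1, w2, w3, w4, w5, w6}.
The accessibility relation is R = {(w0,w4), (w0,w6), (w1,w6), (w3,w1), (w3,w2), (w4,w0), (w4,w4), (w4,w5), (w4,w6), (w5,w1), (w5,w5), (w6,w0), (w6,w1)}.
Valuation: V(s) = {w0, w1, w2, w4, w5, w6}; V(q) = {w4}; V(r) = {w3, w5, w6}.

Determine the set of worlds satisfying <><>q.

Recall that <>ψ holds at a world iff ψ holds at some accessible world.
Let φ = <><>q. Evaluate φ at each world:
  w0 (successors {w4, w6}): φ is true.
  w1 (successors {w6}): φ is false.
  w2 (successors ∅): φ is false.
  w3 (successors {w1, w2}): φ is false.
  w4 (successors {w0, w4, w5, w6}): φ is true.
  w5 (successors {w1, w5}): φ is false.
  w6 (successors {w0, w1}): φ is true.
For instance, at w1:
  At w1: <><>q requires <>q at some successor in {w6}.
    At w6: <>q is false.
  So <><>q is false at w1.
Satisfying worlds: {w0, w4, w6}

w0, w4, w6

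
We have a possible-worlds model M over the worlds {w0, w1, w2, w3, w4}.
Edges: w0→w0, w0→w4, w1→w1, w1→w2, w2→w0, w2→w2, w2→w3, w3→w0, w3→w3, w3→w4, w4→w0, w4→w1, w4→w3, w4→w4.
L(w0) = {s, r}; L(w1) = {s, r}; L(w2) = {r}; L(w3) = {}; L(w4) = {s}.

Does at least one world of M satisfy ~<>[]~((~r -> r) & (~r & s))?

Recall that []ψ holds at a world iff ψ holds at every accessible world, and <>ψ holds iff ψ holds at some accessible world.
Let φ = ~<>[]~((~r -> r) & (~r & s)). Evaluate φ at each world:
  w0 (successors {w0, w4}): φ is false.
  w1 (successors {w1, w2}): φ is false.
  w2 (successors {w0, w2, w3}): φ is false.
  w3 (successors {w0, w3, w4}): φ is false.
  w4 (successors {w0, w1, w3, w4}): φ is false.
For instance, at w2:
  At w2: <>[]~((~r -> r) & (~r & s)) is true, so ~<>[]~((~r -> r) & (~r & s)) is false.
    At w2: <>[]~((~r -> r) & (~r & s)) requires []~((~r -> r) & (~r & s)) at some successor in {w0, w2, w3}.
      []~((~r -> r) & (~r & s)) holds at w0, so <>[]~((~r -> r) & (~r & s)) is true at w2.

No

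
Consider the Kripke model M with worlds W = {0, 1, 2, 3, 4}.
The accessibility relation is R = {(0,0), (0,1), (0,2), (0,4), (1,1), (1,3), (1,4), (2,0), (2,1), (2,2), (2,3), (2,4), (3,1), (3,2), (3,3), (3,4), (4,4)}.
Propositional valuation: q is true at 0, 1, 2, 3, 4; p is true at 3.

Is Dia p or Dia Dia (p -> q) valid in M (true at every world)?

Yes

Let φ = Dia p or Dia Dia (p -> q). Evaluate φ at each world:
  0 (successors {0, 1, 2, 4}): φ is true.
  1 (successors {1, 3, 4}): φ is true.
  2 (successors {0, 1, 2, 3, 4}): φ is true.
  3 (successors {1, 2, 3, 4}): φ is true.
  4 (successors {4}): φ is true.
For instance, at 3:
  At 3: Dia p is true, Dia Dia (p -> q) is true, so Dia p or Dia Dia (p -> q) is true.
    At 3: Dia p requires p at some successor in {1, 2, 3, 4}.
      p holds at 3, so Dia p is true at 3.
    At 3: Dia Dia (p -> q) requires Dia (p -> q) at some successor in {1, 2, 3, 4}.
      Dia (p -> q) holds at 1, so Dia Dia (p -> q) is true at 3.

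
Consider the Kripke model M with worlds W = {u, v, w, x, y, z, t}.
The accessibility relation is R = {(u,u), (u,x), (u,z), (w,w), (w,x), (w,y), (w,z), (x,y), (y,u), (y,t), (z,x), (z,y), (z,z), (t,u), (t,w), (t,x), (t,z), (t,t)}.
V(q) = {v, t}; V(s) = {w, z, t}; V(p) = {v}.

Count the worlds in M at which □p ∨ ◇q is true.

3

Recall that □ψ holds at a world iff ψ holds at every accessible world, and ◇ψ holds iff ψ holds at some accessible world.
Let φ = □p ∨ ◇q. Evaluate φ at each world:
  u (successors {u, x, z}): φ is false.
  v (successors ∅): φ is true.
  w (successors {w, x, y, z}): φ is false.
  x (successors {y}): φ is false.
  y (successors {u, t}): φ is true.
  z (successors {x, y, z}): φ is false.
  t (successors {u, w, x, z, t}): φ is true.
For instance, at y:
  At y: □p is false, ◇q is true, so □p ∨ ◇q is true.
    At y: □p requires p at every successor {u, t}.
      p fails at u, so □p is false at y.
    At y: ◇q requires q at some successor in {u, t}.
      q holds at t, so ◇q is true at y.
Satisfying worlds: {v, y, t}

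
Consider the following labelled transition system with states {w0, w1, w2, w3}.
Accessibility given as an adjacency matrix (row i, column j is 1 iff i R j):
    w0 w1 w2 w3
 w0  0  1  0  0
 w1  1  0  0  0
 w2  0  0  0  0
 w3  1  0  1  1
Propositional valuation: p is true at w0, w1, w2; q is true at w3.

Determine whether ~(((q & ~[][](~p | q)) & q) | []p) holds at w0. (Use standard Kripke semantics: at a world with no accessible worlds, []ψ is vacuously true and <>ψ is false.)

No

Recall that []ψ holds at a world iff ψ holds at every accessible world, and <>ψ holds iff ψ holds at some accessible world.
At w0: ((q & ~[][](~p | q)) & q) | []p is true, so ~(((q & ~[][](~p | q)) & q) | []p) is false.
  At w0: (q & ~[][](~p | q)) & q is false, []p is true, so ((q & ~[][](~p | q)) & q) | []p is true.
    At w0: q & ~[][](~p | q) is false, q is false, so (q & ~[][](~p | q)) & q is false.
      At w0: q is false, ~[][](~p | q) is true, so q & ~[][](~p | q) is false.
    At w0: []p requires p at every successor {w1}.
      At w1: p is true.
    So []p is true at w0.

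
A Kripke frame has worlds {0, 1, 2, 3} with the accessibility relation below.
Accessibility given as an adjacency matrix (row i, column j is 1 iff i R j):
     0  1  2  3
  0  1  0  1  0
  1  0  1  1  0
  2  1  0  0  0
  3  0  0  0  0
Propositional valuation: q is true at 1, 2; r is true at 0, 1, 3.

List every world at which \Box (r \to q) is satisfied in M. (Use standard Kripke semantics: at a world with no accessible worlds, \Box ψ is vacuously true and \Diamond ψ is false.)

Let φ = \Box (r \to q). Evaluate φ at each world:
  0 (successors {0, 2}): φ is false.
  1 (successors {1, 2}): φ is true.
  2 (successors {0}): φ is false.
  3 (successors ∅): φ is true.
For instance, at 1:
  At 1: \Box (r \to q) requires r \to q at every successor {1, 2}.
    At 1: r \to q is true.
    At 2: r \to q is true.
  So \Box (r \to q) is true at 1.
Satisfying worlds: {1, 3}

1, 3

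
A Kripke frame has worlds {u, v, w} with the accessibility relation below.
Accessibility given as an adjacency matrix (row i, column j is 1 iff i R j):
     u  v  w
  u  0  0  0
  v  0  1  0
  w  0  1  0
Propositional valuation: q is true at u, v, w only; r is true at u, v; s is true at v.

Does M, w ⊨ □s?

Yes

At w: □s requires s at every successor {v}.
  At v: s is true.
So □s is true at w.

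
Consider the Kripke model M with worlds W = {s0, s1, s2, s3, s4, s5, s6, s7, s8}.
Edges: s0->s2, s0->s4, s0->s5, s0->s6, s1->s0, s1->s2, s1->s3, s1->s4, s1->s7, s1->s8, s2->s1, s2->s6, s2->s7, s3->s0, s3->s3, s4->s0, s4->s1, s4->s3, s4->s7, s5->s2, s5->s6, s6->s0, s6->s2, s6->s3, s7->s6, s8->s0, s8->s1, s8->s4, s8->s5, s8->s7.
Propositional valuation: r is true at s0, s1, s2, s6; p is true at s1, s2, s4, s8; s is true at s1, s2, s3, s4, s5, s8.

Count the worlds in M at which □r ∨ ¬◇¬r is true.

Let φ = □r ∨ ¬◇¬r. Evaluate φ at each world:
  s0 (successors {s2, s4, s5, s6}): φ is false.
  s1 (successors {s0, s2, s3, s4, s7, s8}): φ is false.
  s2 (successors {s1, s6, s7}): φ is false.
  s3 (successors {s0, s3}): φ is false.
  s4 (successors {s0, s1, s3, s7}): φ is false.
  s5 (successors {s2, s6}): φ is true.
  s6 (successors {s0, s2, s3}): φ is false.
  s7 (successors {s6}): φ is true.
  s8 (successors {s0, s1, s4, s5, s7}): φ is false.
For instance, at s5:
  At s5: □r is true, ¬◇¬r is true, so □r ∨ ¬◇¬r is true.
    At s5: □r requires r at every successor {s2, s6}.
      At s2: r is true.
      At s6: r is true.
    So □r is true at s5.
    At s5: ◇¬r is false, so ¬◇¬r is true.
      At s5: ◇¬r requires ¬r at some successor in {s2, s6}.
        At s2: ¬r is false.
        At s6: ¬r is false.
      So ◇¬r is false at s5.
Satisfying worlds: {s5, s7}

2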